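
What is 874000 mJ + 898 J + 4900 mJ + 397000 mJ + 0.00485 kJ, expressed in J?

2178.75 J

In J:
  874000 mJ = 874000 × 10⁻³ J = 874
  898 J → 898
  4900 mJ = 4900 × 10⁻³ J = 4.9
  397000 mJ = 397000 × 10⁻³ J = 397
  0.00485 kJ = 0.00485 × 10³ J = 4.85
Sum: 874 + 898 + 4.9 + 397 + 4.85 = 2178.75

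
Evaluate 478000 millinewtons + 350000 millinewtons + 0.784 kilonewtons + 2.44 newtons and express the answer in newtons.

1614.44 newtons

In newtons:
  478000 millinewtons = 478000e-3 newtons = 478
  350000 millinewtons = 350000e-3 newtons = 350
  0.784 kilonewtons = 0.784e3 newtons = 784
  2.44 newtons → 2.44
Sum: 478 + 350 + 784 + 2.44 = 1614.44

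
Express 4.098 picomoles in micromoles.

pico = 1e-12, micro = 1e-6; factor is 1e-6.
4.098 × 1e-6 = 0.000004098

0.000004098 micromoles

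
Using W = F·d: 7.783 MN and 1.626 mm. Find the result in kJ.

12.655158 kJ

7.783 × 10^6 × 1.626 × 10^-3 = 12.655158 × 10^3 J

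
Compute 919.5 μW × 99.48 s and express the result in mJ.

919.5e-6 × 99.48 = 91471.86e-6 J

91.47186 mJ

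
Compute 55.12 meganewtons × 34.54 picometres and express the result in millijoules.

1.9038448 millijoules

55.12 × 10⁶ × 34.54 × 10⁻¹² = 1903.8448 × 10⁻⁶ J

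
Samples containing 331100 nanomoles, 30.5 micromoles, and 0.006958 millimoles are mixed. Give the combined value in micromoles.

In micromoles:
  331100 nanomoles = 331100e-3 micromoles = 331.1
  30.5 micromoles → 30.5
  0.006958 millimoles = 0.006958e3 micromoles = 6.958
Sum: 331.1 + 30.5 + 6.958 = 368.558

368.558 micromoles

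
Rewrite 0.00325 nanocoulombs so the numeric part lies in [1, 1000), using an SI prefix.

= 3.25 × 10^-12 coulombs; 10^-12 is pico.

3.25 picocoulombs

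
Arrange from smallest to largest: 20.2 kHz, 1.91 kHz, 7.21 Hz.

20.2 kHz = 20200 Hz
1.91 kHz = 1910 Hz
7.21 Hz = 7.21 Hz

7.21 Hz < 1.91 kHz < 20.2 kHz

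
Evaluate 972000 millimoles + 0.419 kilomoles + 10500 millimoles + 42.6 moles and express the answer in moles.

In moles:
  972000 millimoles = 972000 × 10⁻³ moles = 972
  0.419 kilomoles = 0.419 × 10³ moles = 419
  10500 millimoles = 10500 × 10⁻³ moles = 10.5
  42.6 moles → 42.6
Sum: 972 + 419 + 10.5 + 42.6 = 1444.1

1444.1 moles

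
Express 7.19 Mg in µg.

7190000000000 µg

mega = 10⁶, micro = 10⁻⁶; factor is 10¹².
7.19 × 10¹² = 7190000000000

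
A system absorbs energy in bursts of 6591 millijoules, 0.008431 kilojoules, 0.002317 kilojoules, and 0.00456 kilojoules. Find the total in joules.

In joules:
  6591 millijoules = 6591e-3 joules = 6.591
  0.008431 kilojoules = 0.008431e3 joules = 8.431
  0.002317 kilojoules = 0.002317e3 joules = 2.317
  0.00456 kilojoules = 0.00456e3 joules = 4.56
Sum: 6.591 + 8.431 + 2.317 + 4.56 = 21.899

21.899 joules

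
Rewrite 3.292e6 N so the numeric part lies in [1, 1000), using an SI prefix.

3.292 MN

= 3.292e6 N; 1e6 is mega.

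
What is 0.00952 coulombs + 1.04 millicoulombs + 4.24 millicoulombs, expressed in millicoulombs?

14.8 millicoulombs

In millicoulombs:
  0.00952 coulombs = 0.00952 × 10³ millicoulombs = 9.52
  1.04 millicoulombs → 1.04
  4.24 millicoulombs → 4.24
Sum: 9.52 + 1.04 + 4.24 = 14.8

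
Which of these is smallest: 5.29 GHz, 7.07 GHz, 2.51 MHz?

2.51 MHz

5.29 GHz = 5290000000 Hz
7.07 GHz = 7070000000 Hz
2.51 MHz = 2510000 Hz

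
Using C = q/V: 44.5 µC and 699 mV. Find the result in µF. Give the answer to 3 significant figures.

(44.5 × 10^-6) / (699 × 10^-3) = 0.063662 × 10^-3 F

63.7 µF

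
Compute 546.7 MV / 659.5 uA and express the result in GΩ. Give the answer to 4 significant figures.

(546.7 × 10⁶) / (659.5 × 10⁻⁶) = 0.828961 × 10¹² Ω

829.0 GΩ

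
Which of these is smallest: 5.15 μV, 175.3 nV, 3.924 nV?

3.924 nV

5.15 μV = 0.00000515 V
175.3 nV = 0.0000001753 V
3.924 nV = 0.000000003924 V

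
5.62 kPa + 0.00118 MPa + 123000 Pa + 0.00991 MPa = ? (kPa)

In kPa:
  5.62 kPa → 5.62
  0.00118 MPa = 0.00118e3 kPa = 1.18
  123000 Pa = 123000e-3 kPa = 123
  0.00991 MPa = 0.00991e3 kPa = 9.91
Sum: 5.62 + 1.18 + 123 + 9.91 = 139.71

139.71 kPa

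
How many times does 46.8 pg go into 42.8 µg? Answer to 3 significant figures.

(42.8e-6) / (46.8e-12) = 0.9145e6

915000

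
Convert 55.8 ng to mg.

0.0000558 mg

nano = 1e-9, milli = 1e-3; factor is 1e-6.
55.8 × 1e-6 = 0.0000558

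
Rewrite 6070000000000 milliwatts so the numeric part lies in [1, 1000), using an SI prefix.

6.07 gigawatts

= 6.07 × 10⁹ watts; 10⁹ is giga.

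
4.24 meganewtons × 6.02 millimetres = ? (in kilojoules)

25.5248 kilojoules

4.24 × 10^6 × 6.02 × 10^-3 = 25.5248 × 10^3 J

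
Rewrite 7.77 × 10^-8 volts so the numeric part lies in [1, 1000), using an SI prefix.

77.7 nanovolts

= 77.7 × 10^-9 volts; 10^-9 is nano.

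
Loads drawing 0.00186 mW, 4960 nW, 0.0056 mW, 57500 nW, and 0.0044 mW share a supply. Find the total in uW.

74.32 uW

In uW:
  0.00186 mW = 0.00186 × 10³ uW = 1.86
  4960 nW = 4960 × 10⁻³ uW = 4.96
  0.0056 mW = 0.0056 × 10³ uW = 5.6
  57500 nW = 57500 × 10⁻³ uW = 57.5
  0.0044 mW = 0.0044 × 10³ uW = 4.4
Sum: 1.86 + 4.96 + 5.6 + 57.5 + 4.4 = 74.32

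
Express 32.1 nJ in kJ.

0.0000000000321 kJ

nano = 1e-9, kilo = 1e3; factor is 1e-12.
32.1 × 1e-12 = 0.0000000000321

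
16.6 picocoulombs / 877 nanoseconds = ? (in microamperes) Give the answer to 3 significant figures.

18.9 microamperes

(16.6 × 10^-12) / (877 × 10^-9) = 0.018928 × 10^-3 A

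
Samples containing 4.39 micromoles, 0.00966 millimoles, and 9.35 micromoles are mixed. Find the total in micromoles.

23.4 micromoles

In micromoles:
  4.39 micromoles → 4.39
  0.00966 millimoles = 0.00966 × 10³ micromoles = 9.66
  9.35 micromoles → 9.35
Sum: 4.39 + 9.66 + 9.35 = 23.4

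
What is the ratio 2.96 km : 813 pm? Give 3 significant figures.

(2.96 × 10^3) / (813 × 10^-12) = 0.003641 × 10^15

3640000000000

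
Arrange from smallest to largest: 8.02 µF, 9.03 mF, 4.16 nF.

8.02 µF = 0.00000802 F
9.03 mF = 0.00903 F
4.16 nF = 0.00000000416 F

4.16 nF < 8.02 µF < 9.03 mF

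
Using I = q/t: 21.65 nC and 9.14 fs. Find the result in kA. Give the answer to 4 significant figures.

(21.65 × 10⁻⁹) / (9.14 × 10⁻¹⁵) = 2.36871 × 10⁶ A

2369 kA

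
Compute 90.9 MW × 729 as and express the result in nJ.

66.2661 nJ

90.9 × 10⁶ × 729 × 10⁻¹⁸ = 66266.1 × 10⁻¹² J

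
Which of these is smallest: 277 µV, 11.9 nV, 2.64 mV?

277 µV = 0.000277 V
11.9 nV = 0.0000000119 V
2.64 mV = 0.00264 V

11.9 nV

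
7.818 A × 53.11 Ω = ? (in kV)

0.41521398 kV

7.818 × 53.11 = 415.21398 V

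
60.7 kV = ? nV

kilo = 1e3, nano = 1e-9; factor is 1e12.
60.7 × 1e12 = 60700000000000

60700000000000 nV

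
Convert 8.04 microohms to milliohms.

0.00804 milliohms

micro = 1e-6, milli = 1e-3; factor is 1e-3.
8.04 × 1e-3 = 0.00804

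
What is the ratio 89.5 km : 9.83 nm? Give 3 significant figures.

(89.5e3) / (9.83e-9) = 9.105e12

9100000000000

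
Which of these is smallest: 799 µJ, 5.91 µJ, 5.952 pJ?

799 µJ = 0.000799 J
5.91 µJ = 0.00000591 J
5.952 pJ = 0.000000000005952 J

5.952 pJ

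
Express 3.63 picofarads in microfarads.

0.00000363 microfarads

pico = 10⁻¹², micro = 10⁻⁶; factor is 10⁻⁶.
3.63 × 10⁻⁶ = 0.00000363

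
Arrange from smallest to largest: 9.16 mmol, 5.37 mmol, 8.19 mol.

5.37 mmol < 9.16 mmol < 8.19 mol

9.16 mmol = 0.00916 mol
5.37 mmol = 0.00537 mol
8.19 mol = 8.19 mol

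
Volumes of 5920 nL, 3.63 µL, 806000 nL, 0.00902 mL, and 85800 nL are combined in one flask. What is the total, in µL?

910.37 µL

In µL:
  5920 nL = 5920e-3 µL = 5.92
  3.63 µL → 3.63
  806000 nL = 806000e-3 µL = 806
  0.00902 mL = 0.00902e3 µL = 9.02
  85800 nL = 85800e-3 µL = 85.8
Sum: 5.92 + 3.63 + 806 + 9.02 + 85.8 = 910.37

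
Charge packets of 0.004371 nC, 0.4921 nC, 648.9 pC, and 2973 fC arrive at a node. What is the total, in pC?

1148.344 pC

In pC:
  0.004371 nC = 0.004371 × 10³ pC = 4.371
  0.4921 nC = 0.4921 × 10³ pC = 492.1
  648.9 pC → 648.9
  2973 fC = 2973 × 10⁻³ pC = 2.973
Sum: 4.371 + 492.1 + 648.9 + 2.973 = 1148.344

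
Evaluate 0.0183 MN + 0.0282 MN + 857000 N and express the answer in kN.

903.5 kN

In kN:
  0.0183 MN = 0.0183 × 10³ kN = 18.3
  0.0282 MN = 0.0282 × 10³ kN = 28.2
  857000 N = 857000 × 10⁻³ kN = 857
Sum: 18.3 + 28.2 + 857 = 903.5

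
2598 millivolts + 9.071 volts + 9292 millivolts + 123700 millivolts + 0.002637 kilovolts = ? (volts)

147.298 volts

In volts:
  2598 millivolts = 2598 × 10^-3 volts = 2.598
  9.071 volts → 9.071
  9292 millivolts = 9292 × 10^-3 volts = 9.292
  123700 millivolts = 123700 × 10^-3 volts = 123.7
  0.002637 kilovolts = 0.002637 × 10^3 volts = 2.637
Sum: 2.598 + 9.071 + 9.292 + 123.7 + 2.637 = 147.298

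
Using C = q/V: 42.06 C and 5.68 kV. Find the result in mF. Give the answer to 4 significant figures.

(42.06) / (5.68 × 10³) = 7.40493 × 10⁻³ F

7.405 mF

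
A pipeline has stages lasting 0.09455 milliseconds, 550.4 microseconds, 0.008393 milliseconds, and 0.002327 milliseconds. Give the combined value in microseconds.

In microseconds:
  0.09455 milliseconds = 0.09455 × 10³ microseconds = 94.55
  550.4 microseconds → 550.4
  0.008393 milliseconds = 0.008393 × 10³ microseconds = 8.393
  0.002327 milliseconds = 0.002327 × 10³ microseconds = 2.327
Sum: 94.55 + 550.4 + 8.393 + 2.327 = 655.67

655.67 microseconds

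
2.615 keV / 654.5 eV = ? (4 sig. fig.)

3.995

(2.615 × 10^3) / (654.5) = 0.0039954 × 10^3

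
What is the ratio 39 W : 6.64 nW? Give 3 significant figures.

(39) / (6.64 × 10^-9) = 5.873 × 10^9

5870000000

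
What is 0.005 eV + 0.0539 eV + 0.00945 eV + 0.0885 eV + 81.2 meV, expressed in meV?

238.05 meV

In meV:
  0.005 eV = 0.005 × 10^3 meV = 5
  0.0539 eV = 0.0539 × 10^3 meV = 53.9
  0.00945 eV = 0.00945 × 10^3 meV = 9.45
  0.0885 eV = 0.0885 × 10^3 meV = 88.5
  81.2 meV → 81.2
Sum: 5 + 53.9 + 9.45 + 88.5 + 81.2 = 238.05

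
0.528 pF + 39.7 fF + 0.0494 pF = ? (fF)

In fF:
  0.528 pF = 0.528 × 10^3 fF = 528
  39.7 fF → 39.7
  0.0494 pF = 0.0494 × 10^3 fF = 49.4
Sum: 528 + 39.7 + 49.4 = 617.1

617.1 fF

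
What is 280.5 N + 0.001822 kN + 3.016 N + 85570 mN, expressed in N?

370.908 N

In N:
  280.5 N → 280.5
  0.001822 kN = 0.001822e3 N = 1.822
  3.016 N → 3.016
  85570 mN = 85570e-3 N = 85.57
Sum: 280.5 + 1.822 + 3.016 + 85.57 = 370.908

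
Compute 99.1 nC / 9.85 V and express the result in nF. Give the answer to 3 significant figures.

10.1 nF

(99.1 × 10⁻⁹) / (9.85) = 10.061 × 10⁻⁹ F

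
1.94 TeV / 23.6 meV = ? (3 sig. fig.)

82200000000000

(1.94 × 10^12) / (23.6 × 10^-3) = 0.0822 × 10^15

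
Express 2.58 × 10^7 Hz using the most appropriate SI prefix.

25.8 MHz

= 25.8 × 10^6 Hz; 10^6 is mega.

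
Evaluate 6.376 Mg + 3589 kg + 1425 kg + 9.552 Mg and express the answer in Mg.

In Mg:
  6.376 Mg → 6.376
  3589 kg = 3589 × 10^-3 Mg = 3.589
  1425 kg = 1425 × 10^-3 Mg = 1.425
  9.552 Mg → 9.552
Sum: 6.376 + 3.589 + 1.425 + 9.552 = 20.942

20.942 Mg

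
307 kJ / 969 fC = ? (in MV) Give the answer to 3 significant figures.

(307 × 10^3) / (969 × 10^-15) = 0.31682 × 10^18 V

317000000000 MV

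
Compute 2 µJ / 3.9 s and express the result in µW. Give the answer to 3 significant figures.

(2 × 10⁻⁶) / (3.9) = 0.51282 × 10⁻⁶ W

0.513 µW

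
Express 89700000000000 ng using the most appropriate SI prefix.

= 89.7 × 10^3 g; 10^3 is kilo.

89.7 kg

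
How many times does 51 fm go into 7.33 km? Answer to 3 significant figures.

144000000000000000

(7.33 × 10³) / (51 × 10⁻¹⁵) = 0.1437 × 10¹⁸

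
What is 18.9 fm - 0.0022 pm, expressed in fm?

In fm:
  18.9 fm → 18.9
  0.0022 pm = 0.0022e3 fm = 2.2
Difference: 18.9 - 2.2 = 16.7

16.7 fm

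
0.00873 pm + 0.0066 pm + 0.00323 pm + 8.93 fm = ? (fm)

In fm:
  0.00873 pm = 0.00873e3 fm = 8.73
  0.0066 pm = 0.0066e3 fm = 6.6
  0.00323 pm = 0.00323e3 fm = 3.23
  8.93 fm → 8.93
Sum: 8.73 + 6.6 + 3.23 + 8.93 = 27.49

27.49 fm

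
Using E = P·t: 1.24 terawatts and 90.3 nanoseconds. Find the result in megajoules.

1.24 × 10¹² × 90.3 × 10⁻⁹ = 111.972 × 10³ J

0.111972 megajoules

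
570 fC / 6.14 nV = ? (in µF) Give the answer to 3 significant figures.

92.8 µF

(570 × 10^-15) / (6.14 × 10^-9) = 92.834 × 10^-6 F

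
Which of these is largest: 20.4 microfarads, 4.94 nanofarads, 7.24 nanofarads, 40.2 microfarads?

40.2 microfarads

20.4 microfarads = 0.0000204 farads
4.94 nanofarads = 0.00000000494 farads
7.24 nanofarads = 0.00000000724 farads
40.2 microfarads = 0.0000402 farads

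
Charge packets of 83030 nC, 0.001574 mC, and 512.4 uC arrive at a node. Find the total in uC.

In uC:
  83030 nC = 83030e-3 uC = 83.03
  0.001574 mC = 0.001574e3 uC = 1.574
  512.4 uC → 512.4
Sum: 83.03 + 1.574 + 512.4 = 597.004

597.004 uC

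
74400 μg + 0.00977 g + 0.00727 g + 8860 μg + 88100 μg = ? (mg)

188.4 mg

In mg:
  74400 μg = 74400 × 10^-3 mg = 74.4
  0.00977 g = 0.00977 × 10^3 mg = 9.77
  0.00727 g = 0.00727 × 10^3 mg = 7.27
  8860 μg = 8860 × 10^-3 mg = 8.86
  88100 μg = 88100 × 10^-3 mg = 88.1
Sum: 74.4 + 9.77 + 7.27 + 8.86 + 88.1 = 188.4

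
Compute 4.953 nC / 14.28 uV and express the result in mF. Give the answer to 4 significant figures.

(4.953 × 10⁻⁹) / (14.28 × 10⁻⁶) = 0.346849 × 10⁻³ F

0.3468 mF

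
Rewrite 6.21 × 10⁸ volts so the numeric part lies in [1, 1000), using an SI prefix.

621 megavolts

= 621 × 10⁶ volts; 10⁶ is mega.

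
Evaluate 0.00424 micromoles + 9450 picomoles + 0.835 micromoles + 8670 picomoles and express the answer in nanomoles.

In nanomoles:
  0.00424 micromoles = 0.00424 × 10^3 nanomoles = 4.24
  9450 picomoles = 9450 × 10^-3 nanomoles = 9.45
  0.835 micromoles = 0.835 × 10^3 nanomoles = 835
  8670 picomoles = 8670 × 10^-3 nanomoles = 8.67
Sum: 4.24 + 9.45 + 835 + 8.67 = 857.36

857.36 nanomoles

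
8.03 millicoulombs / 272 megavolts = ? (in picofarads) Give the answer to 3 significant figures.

29.5 picofarads

(8.03 × 10⁻³) / (272 × 10⁶) = 0.029522 × 10⁻⁹ F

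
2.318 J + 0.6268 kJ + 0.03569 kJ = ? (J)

In J:
  2.318 J → 2.318
  0.6268 kJ = 0.6268 × 10^3 J = 626.8
  0.03569 kJ = 0.03569 × 10^3 J = 35.69
Sum: 2.318 + 626.8 + 35.69 = 664.808

664.808 J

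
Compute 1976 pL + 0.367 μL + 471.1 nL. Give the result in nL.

In nL:
  1976 pL = 1976 × 10^-3 nL = 1.976
  0.367 μL = 0.367 × 10^3 nL = 367
  471.1 nL → 471.1
Sum: 1.976 + 367 + 471.1 = 840.076

840.076 nL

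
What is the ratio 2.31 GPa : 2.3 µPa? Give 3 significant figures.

(2.31 × 10⁹) / (2.3 × 10⁻⁶) = 1.004 × 10¹⁵

1000000000000000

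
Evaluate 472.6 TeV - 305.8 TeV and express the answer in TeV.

166.8 TeV

In TeV:
  472.6 TeV → 472.6
  305.8 TeV → 305.8
Difference: 472.6 - 305.8 = 166.8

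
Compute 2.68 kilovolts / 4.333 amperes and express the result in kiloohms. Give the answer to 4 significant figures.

0.6185 kiloohms

(2.68e3) / (4.333) = 0.618509e3 Ω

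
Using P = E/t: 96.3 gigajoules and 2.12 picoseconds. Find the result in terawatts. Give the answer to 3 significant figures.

(96.3 × 10^9) / (2.12 × 10^-12) = 45.425 × 10^21 W

45400000000 terawatts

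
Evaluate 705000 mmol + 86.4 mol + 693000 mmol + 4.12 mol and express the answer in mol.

1488.52 mol

In mol:
  705000 mmol = 705000 × 10⁻³ mol = 705
  86.4 mol → 86.4
  693000 mmol = 693000 × 10⁻³ mol = 693
  4.12 mol → 4.12
Sum: 705 + 86.4 + 693 + 4.12 = 1488.52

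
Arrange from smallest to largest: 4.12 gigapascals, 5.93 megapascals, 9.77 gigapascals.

4.12 gigapascals = 4120000000 pascals
5.93 megapascals = 5930000 pascals
9.77 gigapascals = 9770000000 pascals

5.93 megapascals < 4.12 gigapascals < 9.77 gigapascals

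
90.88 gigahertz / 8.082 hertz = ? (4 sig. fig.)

11240000000

(90.88 × 10^9) / (8.082) = 11.245 × 10^9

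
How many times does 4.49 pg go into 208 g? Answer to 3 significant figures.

(208) / (4.49e-12) = 46.33e12

46300000000000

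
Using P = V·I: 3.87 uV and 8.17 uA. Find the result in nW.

3.87e-6 × 8.17e-6 = 31.6179e-12 W

0.0316179 nW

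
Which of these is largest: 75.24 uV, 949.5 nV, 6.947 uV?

75.24 uV = 0.00007524 V
949.5 nV = 0.0000009495 V
6.947 uV = 0.000006947 V

75.24 uV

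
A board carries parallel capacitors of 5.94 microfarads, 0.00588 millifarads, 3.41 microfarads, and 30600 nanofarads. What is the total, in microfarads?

45.83 microfarads

In microfarads:
  5.94 microfarads → 5.94
  0.00588 millifarads = 0.00588 × 10^3 microfarads = 5.88
  3.41 microfarads → 3.41
  30600 nanofarads = 30600 × 10^-3 microfarads = 30.6
Sum: 5.94 + 5.88 + 3.41 + 30.6 = 45.83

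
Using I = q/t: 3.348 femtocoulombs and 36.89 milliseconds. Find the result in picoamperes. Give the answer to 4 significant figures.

0.09076 picoamperes

(3.348e-15) / (36.89e-3) = 0.0907563e-12 A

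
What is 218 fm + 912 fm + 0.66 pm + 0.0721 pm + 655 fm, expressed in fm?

2517.1 fm

In fm:
  218 fm → 218
  912 fm → 912
  0.66 pm = 0.66 × 10^3 fm = 660
  0.0721 pm = 0.0721 × 10^3 fm = 72.1
  655 fm → 655
Sum: 218 + 912 + 660 + 72.1 + 655 = 2517.1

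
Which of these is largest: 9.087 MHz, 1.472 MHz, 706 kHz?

9.087 MHz = 9087000 Hz
1.472 MHz = 1472000 Hz
706 kHz = 706000 Hz

9.087 MHz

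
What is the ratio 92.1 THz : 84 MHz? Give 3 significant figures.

1100000

(92.1e12) / (84e6) = 1.096e6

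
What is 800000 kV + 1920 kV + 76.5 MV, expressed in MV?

878.42 MV

In MV:
  800000 kV = 800000 × 10⁻³ MV = 800
  1920 kV = 1920 × 10⁻³ MV = 1.92
  76.5 MV → 76.5
Sum: 800 + 1.92 + 76.5 = 878.42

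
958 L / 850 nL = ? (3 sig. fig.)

(958) / (850 × 10^-9) = 1.127 × 10^9

1130000000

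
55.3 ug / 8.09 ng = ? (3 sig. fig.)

6840

(55.3 × 10^-6) / (8.09 × 10^-9) = 6.836 × 10^3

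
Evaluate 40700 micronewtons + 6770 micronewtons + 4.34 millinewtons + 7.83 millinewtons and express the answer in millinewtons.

In millinewtons:
  40700 micronewtons = 40700e-3 millinewtons = 40.7
  6770 micronewtons = 6770e-3 millinewtons = 6.77
  4.34 millinewtons → 4.34
  7.83 millinewtons → 7.83
Sum: 40.7 + 6.77 + 4.34 + 7.83 = 59.64

59.64 millinewtons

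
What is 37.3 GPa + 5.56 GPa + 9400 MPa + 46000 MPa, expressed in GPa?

98.26 GPa

In GPa:
  37.3 GPa → 37.3
  5.56 GPa → 5.56
  9400 MPa = 9400 × 10⁻³ GPa = 9.4
  46000 MPa = 46000 × 10⁻³ GPa = 46
Sum: 37.3 + 5.56 + 9.4 + 46 = 98.26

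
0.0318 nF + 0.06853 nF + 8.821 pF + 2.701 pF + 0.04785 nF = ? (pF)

159.702 pF

In pF:
  0.0318 nF = 0.0318e3 pF = 31.8
  0.06853 nF = 0.06853e3 pF = 68.53
  8.821 pF → 8.821
  2.701 pF → 2.701
  0.04785 nF = 0.04785e3 pF = 47.85
Sum: 31.8 + 68.53 + 8.821 + 2.701 + 47.85 = 159.702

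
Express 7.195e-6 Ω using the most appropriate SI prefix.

7.195 μΩ

= 7.195e-6 Ω; 1e-6 is micro.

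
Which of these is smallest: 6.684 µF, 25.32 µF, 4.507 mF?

6.684 µF = 0.000006684 F
25.32 µF = 0.00002532 F
4.507 mF = 0.004507 F

6.684 µF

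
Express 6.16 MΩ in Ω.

mega = 10⁶, (no prefix) = 10⁰; factor is 10⁶.
6.16 × 10⁶ = 6160000

6160000 Ω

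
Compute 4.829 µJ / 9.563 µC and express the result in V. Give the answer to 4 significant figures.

0.5050 V

(4.829 × 10^-6) / (9.563 × 10^-6) = 0.504967 V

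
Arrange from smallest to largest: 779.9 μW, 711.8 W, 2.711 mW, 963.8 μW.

779.9 μW < 963.8 μW < 2.711 mW < 711.8 W

779.9 μW = 0.0007799 W
711.8 W = 711.8 W
2.711 mW = 0.002711 W
963.8 μW = 0.0009638 W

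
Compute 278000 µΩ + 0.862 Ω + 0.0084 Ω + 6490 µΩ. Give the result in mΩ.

In mΩ:
  278000 µΩ = 278000 × 10⁻³ mΩ = 278
  0.862 Ω = 0.862 × 10³ mΩ = 862
  0.0084 Ω = 0.0084 × 10³ mΩ = 8.4
  6490 µΩ = 6490 × 10⁻³ mΩ = 6.49
Sum: 278 + 862 + 8.4 + 6.49 = 1154.89

1154.89 mΩ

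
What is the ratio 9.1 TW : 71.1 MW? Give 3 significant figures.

(9.1 × 10¹²) / (71.1 × 10⁶) = 0.128 × 10⁶

128000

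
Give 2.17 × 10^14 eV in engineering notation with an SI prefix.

217 TeV

= 217 × 10^12 eV; 10^12 is tera.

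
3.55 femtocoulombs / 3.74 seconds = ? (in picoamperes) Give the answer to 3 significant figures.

(3.55 × 10^-15) / (3.74) = 0.9492 × 10^-15 A

0.000949 picoamperes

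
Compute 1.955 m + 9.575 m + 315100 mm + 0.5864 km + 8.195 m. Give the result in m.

921.225 m

In m:
  1.955 m → 1.955
  9.575 m → 9.575
  315100 mm = 315100 × 10^-3 m = 315.1
  0.5864 km = 0.5864 × 10^3 m = 586.4
  8.195 m → 8.195
Sum: 1.955 + 9.575 + 315.1 + 586.4 + 8.195 = 921.225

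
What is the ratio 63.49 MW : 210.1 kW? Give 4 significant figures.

302.2

(63.49e6) / (210.1e3) = 0.30219e3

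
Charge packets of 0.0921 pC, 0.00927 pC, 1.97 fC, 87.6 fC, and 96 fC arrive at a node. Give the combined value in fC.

286.94 fC

In fC:
  0.0921 pC = 0.0921 × 10^3 fC = 92.1
  0.00927 pC = 0.00927 × 10^3 fC = 9.27
  1.97 fC → 1.97
  87.6 fC → 87.6
  96 fC → 96
Sum: 92.1 + 9.27 + 1.97 + 87.6 + 96 = 286.94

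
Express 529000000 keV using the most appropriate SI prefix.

529 GeV

= 529 × 10^9 eV; 10^9 is giga.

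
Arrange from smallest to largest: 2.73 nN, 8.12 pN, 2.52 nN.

2.73 nN = 0.00000000273 N
8.12 pN = 0.00000000000812 N
2.52 nN = 0.00000000252 N

8.12 pN < 2.52 nN < 2.73 nN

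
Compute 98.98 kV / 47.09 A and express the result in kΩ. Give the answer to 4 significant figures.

2.102 kΩ

(98.98e3) / (47.09) = 2.10193e3 Ω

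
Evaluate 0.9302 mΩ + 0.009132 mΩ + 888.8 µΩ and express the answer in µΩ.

In µΩ:
  0.9302 mΩ = 0.9302 × 10³ µΩ = 930.2
  0.009132 mΩ = 0.009132 × 10³ µΩ = 9.132
  888.8 µΩ → 888.8
Sum: 930.2 + 9.132 + 888.8 = 1828.132

1828.132 µΩ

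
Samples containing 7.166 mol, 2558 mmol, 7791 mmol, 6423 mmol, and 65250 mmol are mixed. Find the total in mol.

In mol:
  7.166 mol → 7.166
  2558 mmol = 2558e-3 mol = 2.558
  7791 mmol = 7791e-3 mol = 7.791
  6423 mmol = 6423e-3 mol = 6.423
  65250 mmol = 65250e-3 mol = 65.25
Sum: 7.166 + 2.558 + 7.791 + 6.423 + 65.25 = 89.188

89.188 mol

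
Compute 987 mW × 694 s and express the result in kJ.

987 × 10^-3 × 694 = 684978 × 10^-3 J

0.684978 kJ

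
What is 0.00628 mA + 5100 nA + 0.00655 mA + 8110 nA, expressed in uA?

In uA:
  0.00628 mA = 0.00628 × 10³ uA = 6.28
  5100 nA = 5100 × 10⁻³ uA = 5.1
  0.00655 mA = 0.00655 × 10³ uA = 6.55
  8110 nA = 8110 × 10⁻³ uA = 8.11
Sum: 6.28 + 5.1 + 6.55 + 8.11 = 26.04

26.04 uA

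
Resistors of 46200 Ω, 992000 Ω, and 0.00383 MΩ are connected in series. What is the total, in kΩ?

1042.03 kΩ

In kΩ:
  46200 Ω = 46200e-3 kΩ = 46.2
  992000 Ω = 992000e-3 kΩ = 992
  0.00383 MΩ = 0.00383e3 kΩ = 3.83
Sum: 46.2 + 992 + 3.83 = 1042.03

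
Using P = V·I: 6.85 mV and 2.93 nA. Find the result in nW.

6.85e-3 × 2.93e-9 = 20.0705e-12 W

0.0200705 nW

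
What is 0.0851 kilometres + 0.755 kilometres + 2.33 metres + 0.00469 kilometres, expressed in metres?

In metres:
  0.0851 kilometres = 0.0851 × 10^3 metres = 85.1
  0.755 kilometres = 0.755 × 10^3 metres = 755
  2.33 metres → 2.33
  0.00469 kilometres = 0.00469 × 10^3 metres = 4.69
Sum: 85.1 + 755 + 2.33 + 4.69 = 847.12

847.12 metres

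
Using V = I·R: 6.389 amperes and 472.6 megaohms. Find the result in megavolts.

6.389 × 472.6e6 = 3019.4414e6 V

3019.4414 megavolts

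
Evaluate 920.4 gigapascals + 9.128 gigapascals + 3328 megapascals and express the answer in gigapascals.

932.856 gigapascals

In gigapascals:
  920.4 gigapascals → 920.4
  9.128 gigapascals → 9.128
  3328 megapascals = 3328 × 10⁻³ gigapascals = 3.328
Sum: 920.4 + 9.128 + 3.328 = 932.856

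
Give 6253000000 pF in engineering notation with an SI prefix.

6.253 mF

= 6.253e-3 F; 1e-3 is milli.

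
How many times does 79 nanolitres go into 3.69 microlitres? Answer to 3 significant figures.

46.7

(3.69e-6) / (79e-9) = 0.04671e3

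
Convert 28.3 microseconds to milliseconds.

0.0283 milliseconds

micro = 10⁻⁶, milli = 10⁻³; factor is 10⁻³.
28.3 × 10⁻³ = 0.0283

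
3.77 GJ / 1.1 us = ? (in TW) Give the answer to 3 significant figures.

(3.77e9) / (1.1e-6) = 3.4273e15 W

3430 TW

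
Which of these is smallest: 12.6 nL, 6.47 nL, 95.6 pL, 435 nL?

95.6 pL

12.6 nL = 0.0000000126 L
6.47 nL = 0.00000000647 L
95.6 pL = 0.0000000000956 L
435 nL = 0.000000435 L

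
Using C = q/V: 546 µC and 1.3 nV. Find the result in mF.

420000000 mF

(546 × 10^-6) / (1.3 × 10^-9) = 420 × 10^3 F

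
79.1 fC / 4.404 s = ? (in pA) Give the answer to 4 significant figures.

0.01796 pA

(79.1 × 10⁻¹⁵) / (4.404) = 17.9609 × 10⁻¹⁵ A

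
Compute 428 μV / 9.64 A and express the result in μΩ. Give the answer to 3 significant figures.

44.4 μΩ

(428 × 10^-6) / (9.64) = 44.398 × 10^-6 Ω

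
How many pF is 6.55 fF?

femto = 10^-15, pico = 10^-12; factor is 10^-3.
6.55 × 10^-3 = 0.00655

0.00655 pF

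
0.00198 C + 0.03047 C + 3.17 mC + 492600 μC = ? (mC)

In mC:
  0.00198 C = 0.00198 × 10³ mC = 1.98
  0.03047 C = 0.03047 × 10³ mC = 30.47
  3.17 mC → 3.17
  492600 μC = 492600 × 10⁻³ mC = 492.6
Sum: 1.98 + 30.47 + 3.17 + 492.6 = 528.22

528.22 mC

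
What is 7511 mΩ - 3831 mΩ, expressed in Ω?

3.68 Ω

In Ω:
  7511 mΩ = 7511 × 10⁻³ Ω = 7.511
  3831 mΩ = 3831 × 10⁻³ Ω = 3.831
Difference: 7.511 - 3.831 = 3.68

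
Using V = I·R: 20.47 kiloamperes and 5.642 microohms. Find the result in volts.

20.47e3 × 5.642e-6 = 115.49174e-3 V

0.11549174 volts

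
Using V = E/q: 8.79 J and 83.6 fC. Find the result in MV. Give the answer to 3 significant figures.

105000000 MV

(8.79) / (83.6e-15) = 0.10514e15 V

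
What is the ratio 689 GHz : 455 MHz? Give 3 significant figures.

(689 × 10^9) / (455 × 10^6) = 1.514 × 10^3

1510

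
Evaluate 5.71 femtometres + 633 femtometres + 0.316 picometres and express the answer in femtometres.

In femtometres:
  5.71 femtometres → 5.71
  633 femtometres → 633
  0.316 picometres = 0.316 × 10³ femtometres = 316
Sum: 5.71 + 633 + 316 = 954.71

954.71 femtometres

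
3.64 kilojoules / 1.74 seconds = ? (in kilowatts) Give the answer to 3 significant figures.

2.09 kilowatts

(3.64 × 10^3) / (1.74) = 2.092 × 10^3 W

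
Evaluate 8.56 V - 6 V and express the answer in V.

In V:
  8.56 V → 8.56
  6 V → 6
Difference: 8.56 - 6 = 2.56

2.56 V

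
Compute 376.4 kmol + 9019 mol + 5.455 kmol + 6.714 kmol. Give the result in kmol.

397.588 kmol

In kmol:
  376.4 kmol → 376.4
  9019 mol = 9019 × 10^-3 kmol = 9.019
  5.455 kmol → 5.455
  6.714 kmol → 6.714
Sum: 376.4 + 9.019 + 5.455 + 6.714 = 397.588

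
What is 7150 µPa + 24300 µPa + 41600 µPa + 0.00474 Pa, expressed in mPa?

77.79 mPa

In mPa:
  7150 µPa = 7150 × 10⁻³ mPa = 7.15
  24300 µPa = 24300 × 10⁻³ mPa = 24.3
  41600 µPa = 41600 × 10⁻³ mPa = 41.6
  0.00474 Pa = 0.00474 × 10³ mPa = 4.74
Sum: 7.15 + 24.3 + 41.6 + 4.74 = 77.79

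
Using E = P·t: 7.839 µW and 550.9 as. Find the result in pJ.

7.839e-6 × 550.9e-18 = 4318.5051e-24 J

0.0000000043185051 pJ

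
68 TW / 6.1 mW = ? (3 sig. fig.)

(68 × 10^12) / (6.1 × 10^-3) = 11.15 × 10^15

11100000000000000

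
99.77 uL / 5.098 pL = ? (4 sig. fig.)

(99.77 × 10^-6) / (5.098 × 10^-12) = 19.57 × 10^6

19570000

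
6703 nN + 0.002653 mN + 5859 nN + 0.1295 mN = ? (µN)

144.715 µN

In µN:
  6703 nN = 6703e-3 µN = 6.703
  0.002653 mN = 0.002653e3 µN = 2.653
  5859 nN = 5859e-3 µN = 5.859
  0.1295 mN = 0.1295e3 µN = 129.5
Sum: 6.703 + 2.653 + 5.859 + 129.5 = 144.715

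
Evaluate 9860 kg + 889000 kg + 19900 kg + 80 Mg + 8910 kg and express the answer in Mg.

In Mg:
  9860 kg = 9860 × 10⁻³ Mg = 9.86
  889000 kg = 889000 × 10⁻³ Mg = 889
  19900 kg = 19900 × 10⁻³ Mg = 19.9
  80 Mg → 80
  8910 kg = 8910 × 10⁻³ Mg = 8.91
Sum: 9.86 + 889 + 19.9 + 80 + 8.91 = 1007.67

1007.67 Mg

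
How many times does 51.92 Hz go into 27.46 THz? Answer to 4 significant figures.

(27.46 × 10^12) / (51.92) = 0.52889 × 10^12

528900000000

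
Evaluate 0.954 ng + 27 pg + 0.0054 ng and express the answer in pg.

986.4 pg

In pg:
  0.954 ng = 0.954 × 10^3 pg = 954
  27 pg → 27
  0.0054 ng = 0.0054 × 10^3 pg = 5.4
Sum: 954 + 27 + 5.4 = 986.4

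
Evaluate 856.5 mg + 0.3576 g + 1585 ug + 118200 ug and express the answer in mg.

In mg:
  856.5 mg → 856.5
  0.3576 g = 0.3576 × 10^3 mg = 357.6
  1585 ug = 1585 × 10^-3 mg = 1.585
  118200 ug = 118200 × 10^-3 mg = 118.2
Sum: 856.5 + 357.6 + 1.585 + 118.2 = 1333.885

1333.885 mg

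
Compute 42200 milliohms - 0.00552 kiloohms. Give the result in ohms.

In ohms:
  42200 milliohms = 42200e-3 ohms = 42.2
  0.00552 kiloohms = 0.00552e3 ohms = 5.52
Difference: 42.2 - 5.52 = 36.68

36.68 ohms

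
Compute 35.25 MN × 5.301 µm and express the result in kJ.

0.18686025 kJ

35.25 × 10⁶ × 5.301 × 10⁻⁶ = 186.86025 J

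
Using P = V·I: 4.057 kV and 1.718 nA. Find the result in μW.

4.057 × 10³ × 1.718 × 10⁻⁹ = 6.969926 × 10⁻⁶ W

6.969926 μW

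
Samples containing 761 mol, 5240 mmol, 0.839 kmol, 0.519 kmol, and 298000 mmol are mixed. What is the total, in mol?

In mol:
  761 mol → 761
  5240 mmol = 5240 × 10⁻³ mol = 5.24
  0.839 kmol = 0.839 × 10³ mol = 839
  0.519 kmol = 0.519 × 10³ mol = 519
  298000 mmol = 298000 × 10⁻³ mol = 298
Sum: 761 + 5.24 + 839 + 519 + 298 = 2422.24

2422.24 mol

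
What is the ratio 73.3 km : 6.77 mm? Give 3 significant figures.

(73.3 × 10^3) / (6.77 × 10^-3) = 10.83 × 10^6

10800000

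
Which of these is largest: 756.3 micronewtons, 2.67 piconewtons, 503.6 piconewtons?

756.3 micronewtons

756.3 micronewtons = 0.0007563 newtons
2.67 piconewtons = 0.00000000000267 newtons
503.6 piconewtons = 0.0000000005036 newtons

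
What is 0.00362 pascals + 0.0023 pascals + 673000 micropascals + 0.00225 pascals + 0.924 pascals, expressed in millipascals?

1605.17 millipascals

In millipascals:
  0.00362 pascals = 0.00362e3 millipascals = 3.62
  0.0023 pascals = 0.0023e3 millipascals = 2.3
  673000 micropascals = 673000e-3 millipascals = 673
  0.00225 pascals = 0.00225e3 millipascals = 2.25
  0.924 pascals = 0.924e3 millipascals = 924
Sum: 3.62 + 2.3 + 673 + 2.25 + 924 = 1605.17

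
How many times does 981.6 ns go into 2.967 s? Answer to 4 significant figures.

(2.967) / (981.6e-9) = 0.0030226e9

3023000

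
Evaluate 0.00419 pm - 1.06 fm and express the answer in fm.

3.13 fm

In fm:
  0.00419 pm = 0.00419 × 10³ fm = 4.19
  1.06 fm → 1.06
Difference: 4.19 - 1.06 = 3.13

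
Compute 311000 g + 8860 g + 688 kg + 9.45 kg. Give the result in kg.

In kg:
  311000 g = 311000 × 10^-3 kg = 311
  8860 g = 8860 × 10^-3 kg = 8.86
  688 kg → 688
  9.45 kg → 9.45
Sum: 311 + 8.86 + 688 + 9.45 = 1017.31

1017.31 kg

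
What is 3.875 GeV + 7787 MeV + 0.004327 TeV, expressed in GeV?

15.989 GeV

In GeV:
  3.875 GeV → 3.875
  7787 MeV = 7787 × 10^-3 GeV = 7.787
  0.004327 TeV = 0.004327 × 10^3 GeV = 4.327
Sum: 3.875 + 7.787 + 4.327 = 15.989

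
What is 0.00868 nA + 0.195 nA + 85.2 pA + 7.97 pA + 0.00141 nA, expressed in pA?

In pA:
  0.00868 nA = 0.00868 × 10³ pA = 8.68
  0.195 nA = 0.195 × 10³ pA = 195
  85.2 pA → 85.2
  7.97 pA → 7.97
  0.00141 nA = 0.00141 × 10³ pA = 1.41
Sum: 8.68 + 195 + 85.2 + 7.97 + 1.41 = 298.26

298.26 pA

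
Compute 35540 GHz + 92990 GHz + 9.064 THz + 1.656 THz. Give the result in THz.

In THz:
  35540 GHz = 35540 × 10⁻³ THz = 35.54
  92990 GHz = 92990 × 10⁻³ THz = 92.99
  9.064 THz → 9.064
  1.656 THz → 1.656
Sum: 35.54 + 92.99 + 9.064 + 1.656 = 139.25

139.25 THz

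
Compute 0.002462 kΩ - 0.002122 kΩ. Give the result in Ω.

0.34 Ω

In Ω:
  0.002462 kΩ = 0.002462 × 10^3 Ω = 2.462
  0.002122 kΩ = 0.002122 × 10^3 Ω = 2.122
Difference: 2.462 - 2.122 = 0.34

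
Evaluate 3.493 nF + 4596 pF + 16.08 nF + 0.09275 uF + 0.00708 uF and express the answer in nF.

123.999 nF

In nF:
  3.493 nF → 3.493
  4596 pF = 4596 × 10⁻³ nF = 4.596
  16.08 nF → 16.08
  0.09275 uF = 0.09275 × 10³ nF = 92.75
  0.00708 uF = 0.00708 × 10³ nF = 7.08
Sum: 3.493 + 4.596 + 16.08 + 92.75 + 7.08 = 123.999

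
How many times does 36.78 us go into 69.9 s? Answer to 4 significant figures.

1900000

(69.9) / (36.78e-6) = 1.9005e6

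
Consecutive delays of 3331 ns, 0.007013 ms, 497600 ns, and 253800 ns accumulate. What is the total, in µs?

761.744 µs

In µs:
  3331 ns = 3331e-3 µs = 3.331
  0.007013 ms = 0.007013e3 µs = 7.013
  497600 ns = 497600e-3 µs = 497.6
  253800 ns = 253800e-3 µs = 253.8
Sum: 3.331 + 7.013 + 497.6 + 253.8 = 761.744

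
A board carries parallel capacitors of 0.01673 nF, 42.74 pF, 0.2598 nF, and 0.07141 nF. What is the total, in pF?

390.68 pF

In pF:
  0.01673 nF = 0.01673 × 10³ pF = 16.73
  42.74 pF → 42.74
  0.2598 nF = 0.2598 × 10³ pF = 259.8
  0.07141 nF = 0.07141 × 10³ pF = 71.41
Sum: 16.73 + 42.74 + 259.8 + 71.41 = 390.68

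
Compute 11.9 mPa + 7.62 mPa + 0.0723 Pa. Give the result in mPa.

91.82 mPa

In mPa:
  11.9 mPa → 11.9
  7.62 mPa → 7.62
  0.0723 Pa = 0.0723 × 10^3 mPa = 72.3
Sum: 11.9 + 7.62 + 72.3 = 91.82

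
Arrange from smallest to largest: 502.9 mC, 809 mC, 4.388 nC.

4.388 nC < 502.9 mC < 809 mC

502.9 mC = 0.5029 C
809 mC = 0.809 C
4.388 nC = 0.000000004388 C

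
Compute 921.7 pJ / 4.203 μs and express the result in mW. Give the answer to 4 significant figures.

(921.7 × 10^-12) / (4.203 × 10^-6) = 219.296 × 10^-6 W

0.2193 mW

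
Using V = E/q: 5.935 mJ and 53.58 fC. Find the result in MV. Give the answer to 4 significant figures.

110800 MV

(5.935 × 10⁻³) / (53.58 × 10⁻¹⁵) = 0.110769 × 10¹² V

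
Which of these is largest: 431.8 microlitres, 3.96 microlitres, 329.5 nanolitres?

431.8 microlitres = 0.0004318 litres
3.96 microlitres = 0.00000396 litres
329.5 nanolitres = 0.0000003295 litres

431.8 microlitres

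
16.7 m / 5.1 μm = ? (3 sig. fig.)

3270000

(16.7) / (5.1e-6) = 3.275e6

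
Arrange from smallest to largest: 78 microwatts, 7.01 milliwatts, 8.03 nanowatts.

78 microwatts = 0.000078 watts
7.01 milliwatts = 0.00701 watts
8.03 nanowatts = 0.00000000803 watts

8.03 nanowatts < 78 microwatts < 7.01 milliwatts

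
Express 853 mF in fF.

853000000000000 fF

milli = 10⁻³, femto = 10⁻¹⁵; factor is 10¹².
853 × 10¹² = 853000000000000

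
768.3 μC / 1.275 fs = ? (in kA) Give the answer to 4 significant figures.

(768.3e-6) / (1.275e-15) = 602.588e9 A

602600000 kA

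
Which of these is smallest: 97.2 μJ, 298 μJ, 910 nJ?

910 nJ

97.2 μJ = 0.0000972 J
298 μJ = 0.000298 J
910 nJ = 0.00000091 J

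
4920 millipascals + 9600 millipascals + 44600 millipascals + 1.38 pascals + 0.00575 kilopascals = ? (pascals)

66.25 pascals

In pascals:
  4920 millipascals = 4920 × 10^-3 pascals = 4.92
  9600 millipascals = 9600 × 10^-3 pascals = 9.6
  44600 millipascals = 44600 × 10^-3 pascals = 44.6
  1.38 pascals → 1.38
  0.00575 kilopascals = 0.00575 × 10^3 pascals = 5.75
Sum: 4.92 + 9.6 + 44.6 + 1.38 + 5.75 = 66.25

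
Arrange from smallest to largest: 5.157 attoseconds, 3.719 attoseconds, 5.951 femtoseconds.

5.157 attoseconds = 0.000000000000000005157 seconds
3.719 attoseconds = 0.000000000000000003719 seconds
5.951 femtoseconds = 0.000000000000005951 seconds

3.719 attoseconds < 5.157 attoseconds < 5.951 femtoseconds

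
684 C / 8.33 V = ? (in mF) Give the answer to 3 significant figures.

82100 mF

(684) / (8.33) = 82.113 F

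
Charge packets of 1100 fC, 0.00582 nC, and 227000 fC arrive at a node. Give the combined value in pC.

In pC:
  1100 fC = 1100 × 10⁻³ pC = 1.1
  0.00582 nC = 0.00582 × 10³ pC = 5.82
  227000 fC = 227000 × 10⁻³ pC = 227
Sum: 1.1 + 5.82 + 227 = 233.92

233.92 pC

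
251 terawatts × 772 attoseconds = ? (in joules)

0.193772 joules

251 × 10^12 × 772 × 10^-18 = 193772 × 10^-6 J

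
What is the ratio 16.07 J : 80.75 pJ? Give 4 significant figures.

(16.07) / (80.75 × 10^-12) = 0.19901 × 10^12

199000000000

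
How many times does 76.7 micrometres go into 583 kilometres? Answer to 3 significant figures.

(583e3) / (76.7e-6) = 7.601e9

7600000000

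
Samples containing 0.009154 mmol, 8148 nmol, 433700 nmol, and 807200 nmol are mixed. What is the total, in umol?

In umol:
  0.009154 mmol = 0.009154e3 umol = 9.154
  8148 nmol = 8148e-3 umol = 8.148
  433700 nmol = 433700e-3 umol = 433.7
  807200 nmol = 807200e-3 umol = 807.2
Sum: 9.154 + 8.148 + 433.7 + 807.2 = 1258.202

1258.202 umol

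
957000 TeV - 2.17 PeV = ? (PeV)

In PeV:
  957000 TeV = 957000 × 10^-3 PeV = 957
  2.17 PeV → 2.17
Difference: 957 - 2.17 = 954.83

954.83 PeV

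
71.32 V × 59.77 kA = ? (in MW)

4.2627964 MW

71.32 × 59.77 × 10^3 = 4262.7964 × 10^3 W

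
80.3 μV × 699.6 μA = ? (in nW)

80.3 × 10^-6 × 699.6 × 10^-6 = 56177.88 × 10^-12 W

56.17788 nW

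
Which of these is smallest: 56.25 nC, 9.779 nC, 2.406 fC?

56.25 nC = 0.00000005625 C
9.779 nC = 0.000000009779 C
2.406 fC = 0.000000000000002406 C

2.406 fC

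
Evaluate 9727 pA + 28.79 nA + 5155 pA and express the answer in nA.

In nA:
  9727 pA = 9727 × 10⁻³ nA = 9.727
  28.79 nA → 28.79
  5155 pA = 5155 × 10⁻³ nA = 5.155
Sum: 9.727 + 28.79 + 5.155 = 43.672

43.672 nA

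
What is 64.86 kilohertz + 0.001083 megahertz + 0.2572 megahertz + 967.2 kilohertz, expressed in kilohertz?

In kilohertz:
  64.86 kilohertz → 64.86
  0.001083 megahertz = 0.001083 × 10³ kilohertz = 1.083
  0.2572 megahertz = 0.2572 × 10³ kilohertz = 257.2
  967.2 kilohertz → 967.2
Sum: 64.86 + 1.083 + 257.2 + 967.2 = 1290.343

1290.343 kilohertz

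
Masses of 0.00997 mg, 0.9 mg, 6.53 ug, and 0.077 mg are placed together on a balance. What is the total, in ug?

In ug:
  0.00997 mg = 0.00997e3 ug = 9.97
  0.9 mg = 0.9e3 ug = 900
  6.53 ug → 6.53
  0.077 mg = 0.077e3 ug = 77
Sum: 9.97 + 900 + 6.53 + 77 = 993.5

993.5 ug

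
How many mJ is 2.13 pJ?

pico = 10^-12, milli = 10^-3; factor is 10^-9.
2.13 × 10^-9 = 0.00000000213

0.00000000213 mJ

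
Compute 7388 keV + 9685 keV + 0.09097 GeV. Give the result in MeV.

108.043 MeV

In MeV:
  7388 keV = 7388 × 10^-3 MeV = 7.388
  9685 keV = 9685 × 10^-3 MeV = 9.685
  0.09097 GeV = 0.09097 × 10^3 MeV = 90.97
Sum: 7.388 + 9.685 + 90.97 = 108.043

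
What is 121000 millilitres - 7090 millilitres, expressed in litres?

In litres:
  121000 millilitres = 121000 × 10⁻³ litres = 121
  7090 millilitres = 7090 × 10⁻³ litres = 7.09
Difference: 121 - 7.09 = 113.91

113.91 litres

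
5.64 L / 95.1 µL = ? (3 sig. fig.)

(5.64) / (95.1 × 10⁻⁶) = 0.05931 × 10⁶

59300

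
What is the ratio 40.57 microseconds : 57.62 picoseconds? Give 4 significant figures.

(40.57 × 10^-6) / (57.62 × 10^-12) = 0.7041 × 10^6

704100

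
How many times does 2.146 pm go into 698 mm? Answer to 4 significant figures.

325300000000

(698 × 10⁻³) / (2.146 × 10⁻¹²) = 325.26 × 10⁹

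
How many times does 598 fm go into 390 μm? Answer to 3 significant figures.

652000000

(390 × 10^-6) / (598 × 10^-15) = 0.6522 × 10^9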